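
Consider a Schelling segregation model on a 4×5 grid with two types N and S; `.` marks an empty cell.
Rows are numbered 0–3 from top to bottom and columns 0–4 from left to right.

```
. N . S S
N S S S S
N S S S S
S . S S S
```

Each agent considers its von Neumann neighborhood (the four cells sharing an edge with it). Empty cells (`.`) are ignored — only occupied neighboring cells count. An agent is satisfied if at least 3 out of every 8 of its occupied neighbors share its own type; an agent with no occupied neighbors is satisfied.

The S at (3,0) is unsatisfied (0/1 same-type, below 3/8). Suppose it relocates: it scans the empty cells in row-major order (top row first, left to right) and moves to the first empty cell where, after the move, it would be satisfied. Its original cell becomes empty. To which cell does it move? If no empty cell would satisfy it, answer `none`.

Vacating (3,0). Empty cells in order:
  (0,0): 0/2 same-type → still unsatisfied.
  (0,2): 2/3 same-type → satisfied — stop here.

(0,2)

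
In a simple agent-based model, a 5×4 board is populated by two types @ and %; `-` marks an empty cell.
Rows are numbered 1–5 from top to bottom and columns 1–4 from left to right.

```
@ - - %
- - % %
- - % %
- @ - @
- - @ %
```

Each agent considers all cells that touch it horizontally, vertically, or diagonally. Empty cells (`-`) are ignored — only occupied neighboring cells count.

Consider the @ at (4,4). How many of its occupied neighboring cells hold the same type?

Occupied neighbors of (4,4): (3,3)=%, (3,4)=%, (5,3)=@, (5,4)=%.
Same type (@): 1 of 4.

1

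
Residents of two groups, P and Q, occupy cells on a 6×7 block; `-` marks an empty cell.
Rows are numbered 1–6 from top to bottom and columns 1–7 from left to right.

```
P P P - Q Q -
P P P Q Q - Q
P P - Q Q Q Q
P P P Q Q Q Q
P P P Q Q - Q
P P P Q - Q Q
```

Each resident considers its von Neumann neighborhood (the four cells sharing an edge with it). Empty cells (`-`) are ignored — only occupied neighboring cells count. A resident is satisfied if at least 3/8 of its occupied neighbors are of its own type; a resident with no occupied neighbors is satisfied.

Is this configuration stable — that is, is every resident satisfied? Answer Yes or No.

Yes

(1,1)P 2/2 ok
(1,2)P 3/3 ok
(1,3)P 2/2 ok
(1,5)Q 2/2 ok
(1,6)Q 1/1 ok
(2,1)P 3/3 ok
(2,2)P 4/4 ok
(2,3)P 2/3 ok
(2,4)Q 2/3 ok
(2,5)Q 3/3 ok
(2,7)Q 1/1 ok
(3,1)P 3/3 ok
(3,2)P 3/3 ok
(3,4)Q 3/3 ok
(3,5)Q 4/4 ok
(3,6)Q 3/3 ok
(3,7)Q 3/3 ok
(4,1)P 3/3 ok
(4,2)P 4/4 ok
(4,3)P 2/3 ok
(4,4)Q 3/4 ok
(4,5)Q 4/4 ok
(4,6)Q 3/3 ok
(4,7)Q 3/3 ok
(5,1)P 3/3 ok
(5,2)P 4/4 ok
(5,3)P 3/4 ok
(5,4)Q 3/4 ok
(5,5)Q 2/2 ok
(5,7)Q 2/2 ok
(6,1)P 2/2 ok
(6,2)P 3/3 ok
(6,3)P 2/3 ok
(6,4)Q 1/2 ok
(6,6)Q 1/1 ok
(6,7)Q 2/2 ok
All meet the threshold, so the configuration is stable.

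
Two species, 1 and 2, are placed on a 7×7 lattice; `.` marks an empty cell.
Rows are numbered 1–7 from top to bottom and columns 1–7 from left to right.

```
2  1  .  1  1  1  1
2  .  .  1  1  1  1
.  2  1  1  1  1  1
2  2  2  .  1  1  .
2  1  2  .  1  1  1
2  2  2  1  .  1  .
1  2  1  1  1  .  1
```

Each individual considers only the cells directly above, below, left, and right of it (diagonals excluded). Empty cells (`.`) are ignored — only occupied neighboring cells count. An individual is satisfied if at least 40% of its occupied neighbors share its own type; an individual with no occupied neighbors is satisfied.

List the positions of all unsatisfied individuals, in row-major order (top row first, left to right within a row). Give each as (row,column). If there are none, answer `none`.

Row 1: (1,1)2 1/2 ok · (1,2)1 0/1 unhappy · (1,4)1 2/2 ok · (1,5)1 3/3 ok · (1,6)1 3/3 ok · (1,7)1 2/2 ok
Row 2: (2,1)2 1/1 ok · (2,4)1 3/3 ok · (2,5)1 4/4 ok · (2,6)1 4/4 ok · (2,7)1 3/3 ok
Row 3: (3,2)2 1/2 ok · (3,3)1 1/3 unhappy · (3,4)1 3/3 ok · (3,5)1 4/4 ok · (3,6)1 4/4 ok · (3,7)1 2/2 ok
Row 4: (4,1)2 2/2 ok · (4,2)2 3/4 ok · (4,3)2 2/3 ok · (4,5)1 3/3 ok · (4,6)1 3/3 ok
Row 5: (5,1)2 2/3 ok · (5,2)1 0/4 unhappy · (5,3)2 2/3 ok · (5,5)1 2/2 ok · (5,6)1 4/4 ok · (5,7)1 1/1 ok
Row 6: (6,1)2 2/3 ok · (6,2)2 3/4 ok · (6,3)2 2/4 ok · (6,4)1 1/2 ok · (6,6)1 1/1 ok
Row 7: (7,1)1 0/2 unhappy · (7,2)2 1/3 unhappy · (7,3)1 1/3 unhappy · (7,4)1 3/3 ok · (7,5)1 1/1 ok · (7,7)1 0/0 ok

(1,2), (3,3), (5,2), (7,1), (7,2), (7,3)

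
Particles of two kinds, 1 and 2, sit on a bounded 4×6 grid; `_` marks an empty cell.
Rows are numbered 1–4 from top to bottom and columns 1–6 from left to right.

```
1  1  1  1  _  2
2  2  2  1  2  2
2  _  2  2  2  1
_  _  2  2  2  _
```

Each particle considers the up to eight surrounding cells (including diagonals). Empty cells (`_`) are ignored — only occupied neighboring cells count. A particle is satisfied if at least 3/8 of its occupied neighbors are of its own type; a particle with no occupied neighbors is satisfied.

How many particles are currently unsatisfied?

3

(1,1)1 1/3 not
(1,2)1 2/5 satisfied
(1,3)1 3/5 satisfied
(1,4)1 2/4 satisfied
(1,6)2 2/2 satisfied
(2,1)2 2/4 satisfied
(2,2)2 4/7 satisfied
(2,3)2 3/7 satisfied
(2,4)1 2/7 not
(2,5)2 4/7 satisfied
(2,6)2 3/4 satisfied
(3,1)2 2/2 satisfied
(3,3)2 5/6 satisfied
(3,4)2 7/8 satisfied
(3,5)2 5/7 satisfied
(3,6)1 0/4 not
(4,3)2 3/3 satisfied
(4,4)2 5/5 satisfied
(4,5)2 3/4 satisfied
Unsatisfied: (1,1), (2,4), (3,6) — 3 in total.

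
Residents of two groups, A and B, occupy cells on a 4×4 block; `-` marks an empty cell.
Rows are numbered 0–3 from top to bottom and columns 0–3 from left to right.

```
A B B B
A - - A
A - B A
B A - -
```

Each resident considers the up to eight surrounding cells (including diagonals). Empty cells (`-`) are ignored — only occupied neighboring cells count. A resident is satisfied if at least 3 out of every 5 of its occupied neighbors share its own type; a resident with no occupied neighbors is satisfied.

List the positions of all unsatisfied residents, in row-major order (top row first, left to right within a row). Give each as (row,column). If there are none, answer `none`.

Row 0: (0,0)A 1/2 unhappy · (0,1)B 1/3 unhappy · (0,2)B 2/3 ok · (0,3)B 1/2 unhappy
Row 1: (1,0)A 2/3 ok · (1,3)A 1/4 unhappy
Row 2: (2,0)A 2/3 ok · (2,2)B 0/3 unhappy · (2,3)A 1/2 unhappy
Row 3: (3,0)B 0/2 unhappy · (3,1)A 1/3 unhappy

(0,0), (0,1), (0,3), (1,3), (2,2), (2,3), (3,0), (3,1)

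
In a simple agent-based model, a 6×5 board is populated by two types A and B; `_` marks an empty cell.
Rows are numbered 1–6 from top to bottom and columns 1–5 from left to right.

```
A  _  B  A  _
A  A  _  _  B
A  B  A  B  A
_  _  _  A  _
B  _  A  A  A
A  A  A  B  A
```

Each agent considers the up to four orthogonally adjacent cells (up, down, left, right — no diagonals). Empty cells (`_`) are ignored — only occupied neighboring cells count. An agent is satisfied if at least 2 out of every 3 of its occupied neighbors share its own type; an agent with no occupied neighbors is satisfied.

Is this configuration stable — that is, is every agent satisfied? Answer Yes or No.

Row 1: (1,1)A 1/1 satisfied · (1,3)B 0/1 not · (1,4)A 0/1 not
Row 2: (2,1)A 3/3 satisfied · (2,2)A 1/2 not · (2,5)B 0/1 not
Row 3: (3,1)A 1/2 not · (3,2)B 0/3 not · (3,3)A 0/2 not · (3,4)B 0/3 not · (3,5)A 0/2 not
Row 4: (4,4)A 1/2 not
Row 5: (5,1)B 0/1 not · (5,3)A 2/2 satisfied · (5,4)A 3/4 satisfied · (5,5)A 2/2 satisfied
Row 6: (6,1)A 1/2 not · (6,2)A 2/2 satisfied · (6,3)A 2/3 satisfied · (6,4)B 0/3 not · (6,5)A 1/2 not
For instance (1,3) has only 0/1 same-type neighbors, below 2/3.

No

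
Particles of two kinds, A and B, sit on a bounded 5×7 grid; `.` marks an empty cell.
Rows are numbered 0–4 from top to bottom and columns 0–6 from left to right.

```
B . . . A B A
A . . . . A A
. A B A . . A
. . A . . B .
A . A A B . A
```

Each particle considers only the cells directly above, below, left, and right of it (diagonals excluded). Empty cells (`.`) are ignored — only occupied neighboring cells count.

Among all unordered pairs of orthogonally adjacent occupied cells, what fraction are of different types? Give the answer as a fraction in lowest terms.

Scan each occupied cell's neighbors to the right and below so each pair is counted once.
From row 0: 4 unlike of 5 pairs (running 4/5).
From row 1: 0 unlike of 2 pairs (running 4/7).
From row 2: 3 unlike of 3 pairs (running 7/10).
From row 3: 0 unlike of 1 pairs (running 7/11).
From row 4: 1 unlike of 2 pairs (running 8/13).
Total adjacent occupied pairs: 13; unlike-type pairs: 8.
8/13 is already in lowest terms.

8/13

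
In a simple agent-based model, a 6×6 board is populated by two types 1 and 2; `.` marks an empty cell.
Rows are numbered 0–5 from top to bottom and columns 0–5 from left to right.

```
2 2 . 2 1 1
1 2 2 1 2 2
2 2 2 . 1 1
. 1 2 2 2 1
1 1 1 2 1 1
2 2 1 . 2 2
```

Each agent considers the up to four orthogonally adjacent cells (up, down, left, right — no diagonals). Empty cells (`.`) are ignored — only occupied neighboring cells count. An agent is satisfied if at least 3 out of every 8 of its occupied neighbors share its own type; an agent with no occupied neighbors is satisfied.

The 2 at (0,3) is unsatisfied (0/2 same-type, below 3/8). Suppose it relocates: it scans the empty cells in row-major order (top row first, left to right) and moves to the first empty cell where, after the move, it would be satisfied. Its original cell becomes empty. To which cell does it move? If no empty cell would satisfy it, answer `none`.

(0,2)

Vacating (0,3). Empty cells in order:
  (0,2): 2/2 same-type → satisfied — stop here.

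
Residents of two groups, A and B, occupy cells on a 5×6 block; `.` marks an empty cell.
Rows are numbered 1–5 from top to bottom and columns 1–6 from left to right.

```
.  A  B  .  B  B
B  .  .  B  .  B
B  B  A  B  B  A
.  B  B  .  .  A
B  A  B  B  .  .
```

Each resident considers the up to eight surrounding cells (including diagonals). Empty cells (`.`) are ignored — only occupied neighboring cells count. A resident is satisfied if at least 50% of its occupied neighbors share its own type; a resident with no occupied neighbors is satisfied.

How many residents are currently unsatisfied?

(1,2)A 0/2 unhappy
(1,3)B 1/2 ok
(1,5)B 3/3 ok
(1,6)B 2/2 ok
(2,1)B 2/3 ok
(2,4)B 4/5 ok
(2,6)B 3/4 ok
(3,1)B 3/3 ok
(3,2)B 4/5 ok
(3,3)A 0/5 unhappy
(3,4)B 3/4 ok
(3,5)B 3/5 ok
(3,6)A 1/3 unhappy
(4,2)B 5/7 ok
(4,3)B 5/7 ok
(4,6)A 1/2 ok
(5,1)B 1/2 ok
(5,2)A 0/4 unhappy
(5,3)B 3/4 ok
(5,4)B 2/2 ok
Unsatisfied: (1,2), (3,3), (3,6), (5,2) — 4 in total.

4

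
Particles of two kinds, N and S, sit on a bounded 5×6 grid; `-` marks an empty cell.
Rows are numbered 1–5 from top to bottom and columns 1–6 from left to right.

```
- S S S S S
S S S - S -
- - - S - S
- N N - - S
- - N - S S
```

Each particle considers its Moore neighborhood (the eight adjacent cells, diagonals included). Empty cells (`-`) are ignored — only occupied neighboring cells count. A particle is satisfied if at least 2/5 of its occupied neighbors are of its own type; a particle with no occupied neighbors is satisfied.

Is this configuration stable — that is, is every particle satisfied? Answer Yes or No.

Yes

Row 1: (1,2)S 4/4 satisfied · (1,3)S 4/4 satisfied · (1,4)S 4/4 satisfied · (1,5)S 3/3 satisfied · (1,6)S 2/2 satisfied
Row 2: (2,1)S 2/2 satisfied · (2,2)S 4/4 satisfied · (2,3)S 5/5 satisfied · (2,5)S 5/5 satisfied
Row 3: (3,4)S 2/3 satisfied · (3,6)S 2/2 satisfied
Row 4: (4,2)N 2/2 satisfied · (4,3)N 2/3 satisfied · (4,6)S 3/3 satisfied
Row 5: (5,3)N 2/2 satisfied · (5,5)S 2/2 satisfied · (5,6)S 2/2 satisfied
All meet the threshold, so the configuration is stable.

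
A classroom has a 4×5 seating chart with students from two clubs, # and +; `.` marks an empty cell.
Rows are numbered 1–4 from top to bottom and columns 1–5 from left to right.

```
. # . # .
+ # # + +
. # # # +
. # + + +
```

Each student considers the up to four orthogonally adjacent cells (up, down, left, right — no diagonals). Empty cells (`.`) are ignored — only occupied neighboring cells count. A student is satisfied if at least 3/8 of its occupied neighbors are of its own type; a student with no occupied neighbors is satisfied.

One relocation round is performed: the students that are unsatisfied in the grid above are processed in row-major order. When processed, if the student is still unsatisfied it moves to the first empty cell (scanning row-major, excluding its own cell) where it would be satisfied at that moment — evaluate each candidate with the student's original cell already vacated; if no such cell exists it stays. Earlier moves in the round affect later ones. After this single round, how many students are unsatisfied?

Initially unsatisfied (in order): (1,4), (2,1), (2,4), (3,4), (4,3).
  (1,4) → (1,1).
  (2,1) → (1,4).
  (2,4): now satisfied by earlier moves; stays.
  (3,4) → (1,3).
  (4,3) → (1,5).
Resulting grid:
# # # + +
. # # + +
. # # . +
. # . + +
All satisfied now.

0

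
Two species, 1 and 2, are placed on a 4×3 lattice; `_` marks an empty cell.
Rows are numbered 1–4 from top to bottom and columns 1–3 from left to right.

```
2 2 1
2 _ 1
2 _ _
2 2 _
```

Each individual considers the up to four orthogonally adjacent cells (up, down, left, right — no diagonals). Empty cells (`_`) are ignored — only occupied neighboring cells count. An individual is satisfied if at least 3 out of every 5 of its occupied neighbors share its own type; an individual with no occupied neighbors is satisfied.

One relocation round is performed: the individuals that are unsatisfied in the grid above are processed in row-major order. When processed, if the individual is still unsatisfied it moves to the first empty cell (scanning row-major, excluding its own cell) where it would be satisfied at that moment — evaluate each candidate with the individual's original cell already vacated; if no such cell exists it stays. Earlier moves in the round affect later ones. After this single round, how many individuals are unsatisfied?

0

Initially unsatisfied (in order): (1,2), (1,3).
  (1,2) → (3,2).
  (1,3): now satisfied by earlier moves; stays.
Resulting grid:
2 _ 1
2 _ 1
2 2 _
2 2 _
All satisfied now.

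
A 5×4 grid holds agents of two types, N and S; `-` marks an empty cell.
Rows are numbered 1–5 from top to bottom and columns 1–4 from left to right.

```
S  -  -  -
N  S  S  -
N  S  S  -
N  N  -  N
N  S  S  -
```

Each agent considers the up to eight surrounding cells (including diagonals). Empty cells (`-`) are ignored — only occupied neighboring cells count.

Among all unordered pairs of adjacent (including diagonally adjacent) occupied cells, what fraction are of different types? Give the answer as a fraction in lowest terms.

Scan each occupied cell's neighbors to the right and below (and the two forward diagonals) so each pair is counted once.
From row 1: 1 unlike of 2 pairs (running 1/2).
From row 2: 3 unlike of 9 pairs (running 4/11).
From row 3: 5 unlike of 8 pairs (running 9/19).
From row 4: 4 unlike of 7 pairs (running 13/26).
From row 5: 1 unlike of 2 pairs (running 14/28).
Total adjacent occupied pairs: 28; unlike-type pairs: 14.
14/28 reduces to 1/2.

1/2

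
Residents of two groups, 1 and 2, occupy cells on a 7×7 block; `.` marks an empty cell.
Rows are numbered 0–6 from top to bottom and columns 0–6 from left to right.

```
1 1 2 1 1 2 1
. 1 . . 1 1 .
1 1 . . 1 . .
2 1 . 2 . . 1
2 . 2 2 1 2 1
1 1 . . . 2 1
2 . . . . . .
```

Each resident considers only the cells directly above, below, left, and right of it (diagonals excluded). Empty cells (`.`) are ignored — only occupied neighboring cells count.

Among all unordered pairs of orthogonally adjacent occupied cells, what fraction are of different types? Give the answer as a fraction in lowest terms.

Scan each occupied cell's neighbors to the right and below so each pair is counted once.
From row 0: 5 unlike of 9 pairs (running 5/9).
From row 1: 0 unlike of 3 pairs (running 5/12).
From row 2: 1 unlike of 3 pairs (running 6/15).
From row 3: 1 unlike of 4 pairs (running 7/19).
From row 4: 4 unlike of 7 pairs (running 11/26).
From row 5: 2 unlike of 3 pairs (running 13/29).
Total adjacent occupied pairs: 29; unlike-type pairs: 13.
13/29 is already in lowest terms.

13/29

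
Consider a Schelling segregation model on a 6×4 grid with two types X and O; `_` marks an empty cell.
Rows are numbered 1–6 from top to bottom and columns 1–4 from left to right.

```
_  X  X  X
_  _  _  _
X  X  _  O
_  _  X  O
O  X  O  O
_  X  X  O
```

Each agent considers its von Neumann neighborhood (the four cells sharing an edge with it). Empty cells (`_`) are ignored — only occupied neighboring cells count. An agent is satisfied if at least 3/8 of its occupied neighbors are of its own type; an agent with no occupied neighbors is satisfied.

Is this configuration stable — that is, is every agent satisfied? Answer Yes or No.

Row 1: (1,2)X 1/1 satisfied · (1,3)X 2/2 satisfied · (1,4)X 1/1 satisfied
Row 3: (3,1)X 1/1 satisfied · (3,2)X 1/1 satisfied · (3,4)O 1/1 satisfied
Row 4: (4,3)X 0/2 not · (4,4)O 2/3 satisfied
Row 5: (5,1)O 0/1 not · (5,2)X 1/3 not · (5,3)O 1/4 not · (5,4)O 3/3 satisfied
Row 6: (6,2)X 2/2 satisfied · (6,3)X 1/3 not · (6,4)O 1/2 satisfied
For instance (4,3) has only 0/2 same-type neighbors, below 3/8.

No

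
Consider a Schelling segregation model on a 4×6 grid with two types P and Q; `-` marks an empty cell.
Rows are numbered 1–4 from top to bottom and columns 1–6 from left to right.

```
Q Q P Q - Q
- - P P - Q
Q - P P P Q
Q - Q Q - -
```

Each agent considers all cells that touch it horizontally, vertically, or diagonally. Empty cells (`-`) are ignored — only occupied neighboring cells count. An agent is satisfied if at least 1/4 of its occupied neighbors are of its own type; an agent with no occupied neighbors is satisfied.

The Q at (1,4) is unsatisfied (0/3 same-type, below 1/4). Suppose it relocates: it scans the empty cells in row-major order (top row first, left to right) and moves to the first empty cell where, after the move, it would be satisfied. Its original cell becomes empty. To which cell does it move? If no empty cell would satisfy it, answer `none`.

(1,5)

Vacating (1,4). Empty cells in order:
  (1,5): 2/3 same-type → satisfied — stop here.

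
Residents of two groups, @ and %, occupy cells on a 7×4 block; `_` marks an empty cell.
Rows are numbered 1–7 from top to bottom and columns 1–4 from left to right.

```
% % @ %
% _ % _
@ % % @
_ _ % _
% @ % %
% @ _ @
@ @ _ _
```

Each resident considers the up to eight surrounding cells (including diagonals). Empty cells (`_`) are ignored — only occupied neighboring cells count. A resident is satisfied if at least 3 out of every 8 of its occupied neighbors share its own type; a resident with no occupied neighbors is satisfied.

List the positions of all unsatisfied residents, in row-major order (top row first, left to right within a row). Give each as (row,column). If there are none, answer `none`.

(1,3), (3,1), (3,4), (5,1), (5,2), (6,1), (6,4)

(1,1)% 2/2 ok
(1,2)% 3/4 ok
(1,3)@ 0/3 unhappy
(1,4)% 1/2 ok
(2,1)% 3/4 ok
(2,3)% 4/6 ok
(3,1)@ 0/2 unhappy
(3,2)% 4/5 ok
(3,3)% 3/4 ok
(3,4)@ 0/3 unhappy
(4,3)% 4/6 ok
(5,1)% 1/3 unhappy
(5,2)@ 1/5 unhappy
(5,3)% 2/5 ok
(5,4)% 2/3 ok
(6,1)% 1/5 unhappy
(6,2)@ 3/6 ok
(6,4)@ 0/2 unhappy
(7,1)@ 2/3 ok
(7,2)@ 2/3 ok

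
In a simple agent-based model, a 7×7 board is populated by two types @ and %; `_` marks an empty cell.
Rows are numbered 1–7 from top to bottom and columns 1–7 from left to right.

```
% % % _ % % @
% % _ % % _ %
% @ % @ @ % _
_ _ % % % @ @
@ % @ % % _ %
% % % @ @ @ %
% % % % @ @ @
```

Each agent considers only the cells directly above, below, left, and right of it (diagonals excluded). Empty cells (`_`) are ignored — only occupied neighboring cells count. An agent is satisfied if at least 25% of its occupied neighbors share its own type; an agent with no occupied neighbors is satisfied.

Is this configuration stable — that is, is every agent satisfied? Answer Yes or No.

(1,1)% 2/2 satisfied
(1,2)% 3/3 satisfied
(1,3)% 1/1 satisfied
(1,5)% 2/2 satisfied
(1,6)% 1/2 satisfied
(1,7)@ 0/2 not
(2,1)% 3/3 satisfied
(2,2)% 2/3 satisfied
(2,4)% 1/2 satisfied
(2,5)% 2/3 satisfied
(2,7)% 0/1 not
(3,1)% 1/2 satisfied
(3,2)@ 0/3 not
(3,3)% 1/3 satisfied
(3,4)@ 1/4 satisfied
(3,5)@ 1/4 satisfied
(3,6)% 0/2 not
(4,3)% 2/3 satisfied
(4,4)% 3/4 satisfied
(4,5)% 2/4 satisfied
(4,6)@ 1/3 satisfied
(4,7)@ 1/2 satisfied
(5,1)@ 0/2 not
(5,2)% 1/3 satisfied
(5,3)@ 0/4 not
(5,4)% 2/4 satisfied
(5,5)% 2/3 satisfied
(5,7)% 1/2 satisfied
(6,1)% 2/3 satisfied
(6,2)% 4/4 satisfied
(6,3)% 2/4 satisfied
(6,4)@ 1/4 satisfied
(6,5)@ 3/4 satisfied
(6,6)@ 2/3 satisfied
(6,7)% 1/3 satisfied
(7,1)% 2/2 satisfied
(7,2)% 3/3 satisfied
(7,3)% 3/3 satisfied
(7,4)% 1/3 satisfied
(7,5)@ 2/3 satisfied
(7,6)@ 3/3 satisfied
(7,7)@ 1/2 satisfied
For instance (1,7) has only 0/2 same-type neighbors, below 1/4.

No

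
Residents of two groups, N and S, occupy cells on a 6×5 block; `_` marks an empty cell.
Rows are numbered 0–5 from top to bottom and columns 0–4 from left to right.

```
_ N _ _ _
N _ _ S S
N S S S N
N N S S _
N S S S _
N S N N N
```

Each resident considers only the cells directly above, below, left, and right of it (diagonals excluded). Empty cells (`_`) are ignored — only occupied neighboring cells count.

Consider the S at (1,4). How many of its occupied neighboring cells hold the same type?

1

Occupied neighbors of (1,4): (2,4)=N, (1,3)=S.
Same type (S): 1 of 2.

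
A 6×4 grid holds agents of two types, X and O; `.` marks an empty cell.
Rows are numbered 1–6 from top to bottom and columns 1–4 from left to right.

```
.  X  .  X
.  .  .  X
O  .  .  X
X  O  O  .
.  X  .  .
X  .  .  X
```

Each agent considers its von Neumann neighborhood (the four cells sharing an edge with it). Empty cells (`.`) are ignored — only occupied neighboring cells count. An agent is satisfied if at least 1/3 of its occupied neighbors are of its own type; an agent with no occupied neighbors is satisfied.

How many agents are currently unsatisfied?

3

Row 1: (1,2)X 0/0 satisfied · (1,4)X 1/1 satisfied
Row 2: (2,4)X 2/2 satisfied
Row 3: (3,1)O 0/1 not · (3,4)X 1/1 satisfied
Row 4: (4,1)X 0/2 not · (4,2)O 1/3 satisfied · (4,3)O 1/1 satisfied
Row 5: (5,2)X 0/1 not
Row 6: (6,1)X 0/0 satisfied · (6,4)X 0/0 satisfied
Unsatisfied: (3,1), (4,1), (5,2) — 3 in total.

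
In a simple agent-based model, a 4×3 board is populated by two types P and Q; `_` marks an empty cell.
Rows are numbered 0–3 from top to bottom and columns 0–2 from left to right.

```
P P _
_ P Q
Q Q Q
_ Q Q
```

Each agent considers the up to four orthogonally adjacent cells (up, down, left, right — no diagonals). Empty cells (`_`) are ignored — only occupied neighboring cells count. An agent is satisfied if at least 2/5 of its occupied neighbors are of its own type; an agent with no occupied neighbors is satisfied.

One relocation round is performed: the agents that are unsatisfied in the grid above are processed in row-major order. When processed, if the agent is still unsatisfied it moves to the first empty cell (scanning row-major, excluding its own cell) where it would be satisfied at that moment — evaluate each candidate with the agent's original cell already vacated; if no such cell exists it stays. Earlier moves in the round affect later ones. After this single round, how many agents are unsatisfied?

Initially unsatisfied (in order): (1,1).
  (1,1) → (0,2).
Resulting grid:
P P P
_ _ Q
Q Q Q
_ Q Q
All satisfied now.

0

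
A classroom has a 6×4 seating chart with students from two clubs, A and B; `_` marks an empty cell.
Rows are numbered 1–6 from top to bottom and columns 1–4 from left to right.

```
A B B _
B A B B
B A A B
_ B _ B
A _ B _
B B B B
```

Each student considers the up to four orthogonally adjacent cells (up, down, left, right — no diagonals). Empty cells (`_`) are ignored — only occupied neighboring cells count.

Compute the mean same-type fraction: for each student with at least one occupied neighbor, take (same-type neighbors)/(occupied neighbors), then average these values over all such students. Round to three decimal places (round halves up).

0.575

(1,1)A 0/2
(1,2)B 1/3
(1,3)B 2/2
(2,1)B 1/3
(2,2)A 1/4
(2,3)B 2/4
(2,4)B 2/2
(3,1)B 1/2
(3,2)A 2/4
(3,3)A 1/3
(3,4)B 2/3
(4,2)B 0/1
(4,4)B 1/1
(5,1)A 0/1
(5,3)B 1/1
(6,1)B 1/2
(6,2)B 2/2
(6,3)B 3/3
(6,4)B 1/1
Sum over 19 students: 0/2 + 1/3 + 2/2 + 1/3 + 1/4 + 2/4 + 2/2 + 1/2 + 2/4 + 1/3 + 2/3 + 0/1 + 1/1 + 0/1 + 1/1 + 1/2 + 2/2 + 3/3 + 1/1 = 131/12; mean = 131/12 ÷ 19 = 131/228 = 0.574561… → 0.575.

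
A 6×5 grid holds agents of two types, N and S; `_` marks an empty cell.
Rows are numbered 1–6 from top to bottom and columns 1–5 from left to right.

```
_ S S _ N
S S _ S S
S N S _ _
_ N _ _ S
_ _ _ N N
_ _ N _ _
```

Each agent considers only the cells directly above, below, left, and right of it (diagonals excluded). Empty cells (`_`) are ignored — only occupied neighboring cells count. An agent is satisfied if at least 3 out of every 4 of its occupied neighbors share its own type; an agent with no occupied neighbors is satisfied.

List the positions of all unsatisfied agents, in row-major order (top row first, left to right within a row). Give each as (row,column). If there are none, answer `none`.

(1,2)S 2/2 ok
(1,3)S 1/1 ok
(1,5)N 0/1 unhappy
(2,1)S 2/2 ok
(2,2)S 2/3 unhappy
(2,4)S 1/1 ok
(2,5)S 1/2 unhappy
(3,1)S 1/2 unhappy
(3,2)N 1/4 unhappy
(3,3)S 0/1 unhappy
(4,2)N 1/1 ok
(4,5)S 0/1 unhappy
(5,4)N 1/1 ok
(5,5)N 1/2 unhappy
(6,3)N 0/0 ok

(1,5), (2,2), (2,5), (3,1), (3,2), (3,3), (4,5), (5,5)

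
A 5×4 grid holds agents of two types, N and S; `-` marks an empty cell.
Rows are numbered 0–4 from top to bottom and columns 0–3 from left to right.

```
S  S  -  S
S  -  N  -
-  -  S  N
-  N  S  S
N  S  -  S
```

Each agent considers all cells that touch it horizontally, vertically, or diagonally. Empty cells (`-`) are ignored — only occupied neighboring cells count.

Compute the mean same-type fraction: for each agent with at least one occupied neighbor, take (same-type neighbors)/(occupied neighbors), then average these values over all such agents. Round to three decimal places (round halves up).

(0,0)S 2/2
(0,1)S 2/3
(0,3)S 0/1
(1,0)S 2/2
(1,2)N 1/4
(2,2)S 2/5
(2,3)N 1/4
(3,1)N 1/4
(3,2)S 4/6
(3,3)S 3/4
(4,0)N 1/2
(4,1)S 1/3
(4,3)S 2/2
Sum over 13 agents: 2/2 + 2/3 + 0/1 + 2/2 + 1/4 + 2/5 + 1/4 + 1/4 + 4/6 + 3/4 + 1/2 + 1/3 + 2/2 = 106/15; mean = 106/15 ÷ 13 = 106/195 = 0.543589… → 0.544.

0.544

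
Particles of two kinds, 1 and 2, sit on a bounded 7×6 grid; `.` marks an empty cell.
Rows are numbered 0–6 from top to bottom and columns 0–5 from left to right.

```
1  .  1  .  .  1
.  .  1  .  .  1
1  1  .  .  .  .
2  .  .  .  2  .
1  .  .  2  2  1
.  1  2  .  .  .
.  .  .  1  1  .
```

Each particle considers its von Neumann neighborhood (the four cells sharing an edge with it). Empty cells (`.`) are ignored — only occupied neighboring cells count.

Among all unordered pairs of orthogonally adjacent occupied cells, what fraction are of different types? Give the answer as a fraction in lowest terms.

2/5

Scan each occupied cell's neighbors to the right and below so each pair is counted once.
From row 0: 0 unlike of 2 pairs (running 0/2).
From row 2: 1 unlike of 2 pairs (running 1/4).
From row 3: 1 unlike of 2 pairs (running 2/6).
From row 4: 1 unlike of 2 pairs (running 3/8).
From row 5: 1 unlike of 1 pairs (running 4/9).
From row 6: 0 unlike of 1 pairs (running 4/10).
Total adjacent occupied pairs: 10; unlike-type pairs: 4.
4/10 reduces to 2/5.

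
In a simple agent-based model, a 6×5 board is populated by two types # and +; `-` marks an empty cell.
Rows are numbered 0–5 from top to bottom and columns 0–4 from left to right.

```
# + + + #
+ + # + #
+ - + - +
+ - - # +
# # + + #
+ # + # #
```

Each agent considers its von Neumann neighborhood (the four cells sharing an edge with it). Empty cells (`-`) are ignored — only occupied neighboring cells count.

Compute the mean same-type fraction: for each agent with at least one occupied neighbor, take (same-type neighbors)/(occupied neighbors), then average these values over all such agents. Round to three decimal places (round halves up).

0.426

(0,0)# 0/2
(0,1)+ 2/3
(0,2)+ 2/3
(0,3)+ 2/3
(0,4)# 1/2
(1,0)+ 2/3
(1,1)+ 2/3
(1,2)# 0/4
(1,3)+ 1/3
(1,4)# 1/3
(2,0)+ 2/2
(2,2)+ 0/1
(2,4)+ 1/2
(3,0)+ 1/2
(3,3)# 0/2
(3,4)+ 1/3
(4,0)# 1/3
(4,1)# 2/3
(4,2)+ 2/3
(4,3)+ 1/4
(4,4)# 1/3
(5,0)+ 0/2
(5,1)# 1/3
(5,2)+ 1/3
(5,3)# 1/3
(5,4)# 2/2
Sum over 26 agents: 0/2 + 2/3 + 2/3 + 2/3 + 1/2 + 2/3 + 2/3 + 0/4 + 1/3 + 1/3 + 2/2 + 0/1 + 1/2 + 1/2 + 0/2 + 1/3 + 1/3 + 2/3 + 2/3 + 1/4 + 1/3 + 0/2 + 1/3 + 1/3 + 1/3 + 2/2 = 133/12; mean = 133/12 ÷ 26 = 133/312 = 0.426282… → 0.426.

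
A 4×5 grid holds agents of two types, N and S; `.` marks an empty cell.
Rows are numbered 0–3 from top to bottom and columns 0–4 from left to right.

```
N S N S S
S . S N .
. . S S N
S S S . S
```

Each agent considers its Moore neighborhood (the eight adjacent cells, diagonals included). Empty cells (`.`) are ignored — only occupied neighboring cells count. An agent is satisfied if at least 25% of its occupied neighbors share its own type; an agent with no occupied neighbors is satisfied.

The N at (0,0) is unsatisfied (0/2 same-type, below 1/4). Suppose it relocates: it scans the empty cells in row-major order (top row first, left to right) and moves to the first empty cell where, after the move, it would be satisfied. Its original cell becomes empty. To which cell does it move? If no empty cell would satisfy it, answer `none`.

Vacating (0,0). Empty cells in order:
  (1,1): 1/5 same-type → still unsatisfied.
  (1,4): 2/5 same-type → satisfied — stop here.

(1,4)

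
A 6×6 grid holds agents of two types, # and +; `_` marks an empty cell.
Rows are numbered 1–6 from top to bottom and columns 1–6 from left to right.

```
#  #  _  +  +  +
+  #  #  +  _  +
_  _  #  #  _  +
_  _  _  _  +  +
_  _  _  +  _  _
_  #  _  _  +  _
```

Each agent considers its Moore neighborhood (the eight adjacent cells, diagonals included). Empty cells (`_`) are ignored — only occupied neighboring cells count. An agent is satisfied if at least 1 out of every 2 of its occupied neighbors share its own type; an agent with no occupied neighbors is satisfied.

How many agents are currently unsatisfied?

2

(1,1)# 2/3 ✓
(1,2)# 3/4 ✓
(1,4)+ 2/3 ✓
(1,5)+ 4/4 ✓
(1,6)+ 2/2 ✓
(2,1)+ 0/3 ✗
(2,2)# 4/5 ✓
(2,3)# 4/6 ✓
(2,4)+ 2/5 ✗
(2,6)+ 3/3 ✓
(3,3)# 3/4 ✓
(3,4)# 2/4 ✓
(3,6)+ 3/3 ✓
(4,5)+ 3/4 ✓
(4,6)+ 2/2 ✓
(5,4)+ 2/2 ✓
(6,2)# 0/0 ✓
(6,5)+ 1/1 ✓
Unsatisfied: (2,1), (2,4) — 2 in total.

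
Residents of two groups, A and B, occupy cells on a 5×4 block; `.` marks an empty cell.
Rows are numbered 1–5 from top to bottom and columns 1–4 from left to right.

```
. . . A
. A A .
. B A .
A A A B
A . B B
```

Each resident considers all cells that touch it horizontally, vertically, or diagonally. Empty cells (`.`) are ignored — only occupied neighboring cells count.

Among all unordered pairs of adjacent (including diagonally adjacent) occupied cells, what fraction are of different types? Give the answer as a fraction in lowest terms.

11/24

Scan each occupied cell's neighbors to the right and below (and the two forward diagonals) so each pair is counted once.
Row 1: A(1,4)–A(2,3)=  → 0/1 unlike.
Row 2: A(2,2)–A(2,3)= A(2,2)–B(3,2)≠ A(2,2)–A(3,3)= A(2,3)–A(3,3)= A(2,3)–B(3,2)≠  → 2/5 unlike.
Row 3: B(3,2)–A(3,3)≠ B(3,2)–A(4,2)≠ B(3,2)–A(4,3)≠ B(3,2)–A(4,1)≠ A(3,3)–A(4,3)= A(3,3)–B(4,4)≠ A(3,3)–A(4,2)=  → 5/7 unlike.
Row 4: A(4,1)–A(4,2)= A(4,1)–A(5,1)= A(4,2)–A(4,3)= A(4,2)–B(5,3)≠ A(4,2)–A(5,1)= A(4,3)–B(4,4)≠ A(4,3)–B(5,3)≠ A(4,3)–B(5,4)≠ B(4,4)–B(5,4)= B(4,4)–B(5,3)=  → 4/10 unlike.
Row 5: B(5,3)–B(5,4)=  → 0/1 unlike.
Total adjacent occupied pairs: 24; unlike-type pairs: 11.
11/24 is already in lowest terms.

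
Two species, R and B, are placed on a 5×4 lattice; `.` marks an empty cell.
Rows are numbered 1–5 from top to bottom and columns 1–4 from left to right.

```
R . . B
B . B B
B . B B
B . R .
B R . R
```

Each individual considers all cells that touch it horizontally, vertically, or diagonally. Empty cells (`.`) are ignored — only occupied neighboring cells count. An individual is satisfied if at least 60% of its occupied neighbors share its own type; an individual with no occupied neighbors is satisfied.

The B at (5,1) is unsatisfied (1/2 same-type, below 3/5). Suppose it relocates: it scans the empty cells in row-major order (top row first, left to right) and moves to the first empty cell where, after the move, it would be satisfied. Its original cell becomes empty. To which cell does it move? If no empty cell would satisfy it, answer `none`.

Vacating (5,1). Empty cells in order:
  (1,2): 2/3 same-type → satisfied — stop here.

(1,2)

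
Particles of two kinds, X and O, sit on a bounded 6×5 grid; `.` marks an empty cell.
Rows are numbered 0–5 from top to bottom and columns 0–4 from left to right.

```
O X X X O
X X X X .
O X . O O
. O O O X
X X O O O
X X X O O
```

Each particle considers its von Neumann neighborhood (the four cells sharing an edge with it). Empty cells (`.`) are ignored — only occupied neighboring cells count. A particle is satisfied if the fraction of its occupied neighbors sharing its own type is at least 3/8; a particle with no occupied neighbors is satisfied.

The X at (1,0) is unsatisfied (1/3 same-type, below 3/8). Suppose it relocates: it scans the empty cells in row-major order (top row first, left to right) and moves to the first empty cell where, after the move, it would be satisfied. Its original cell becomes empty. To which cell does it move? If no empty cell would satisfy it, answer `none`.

Vacating (1,0). Empty cells in order:
  (1,4): 1/3 same-type → still unsatisfied.
  (2,2): 2/4 same-type → satisfied — stop here.

(2,2)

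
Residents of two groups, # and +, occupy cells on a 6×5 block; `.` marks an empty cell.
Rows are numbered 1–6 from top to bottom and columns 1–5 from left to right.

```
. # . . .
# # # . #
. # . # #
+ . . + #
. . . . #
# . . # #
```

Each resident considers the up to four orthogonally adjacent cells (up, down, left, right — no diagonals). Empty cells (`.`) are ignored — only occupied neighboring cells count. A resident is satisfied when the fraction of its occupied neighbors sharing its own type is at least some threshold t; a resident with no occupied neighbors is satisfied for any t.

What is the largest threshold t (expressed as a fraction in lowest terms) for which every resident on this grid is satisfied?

Row 1: (1,2)# 1/1
Row 2: (2,1)# 1/1 · (2,2)# 4/4 · (2,3)# 1/1 · (2,5)# 1/1
Row 3: (3,2)# 1/1 · (3,4)# 1/2 · (3,5)# 3/3
Row 4: (4,1)+ — no occupied neighbors · (4,4)+ 0/2 · (4,5)# 2/3
Row 5: (5,5)# 2/2
Row 6: (6,1)# — no occupied neighbors · (6,4)# 1/1 · (6,5)# 2/2
The smallest same-type fraction is 0/2 at (4,4), which reduces to 0/1. Any threshold above that leaves this resident unsatisfied.

0/1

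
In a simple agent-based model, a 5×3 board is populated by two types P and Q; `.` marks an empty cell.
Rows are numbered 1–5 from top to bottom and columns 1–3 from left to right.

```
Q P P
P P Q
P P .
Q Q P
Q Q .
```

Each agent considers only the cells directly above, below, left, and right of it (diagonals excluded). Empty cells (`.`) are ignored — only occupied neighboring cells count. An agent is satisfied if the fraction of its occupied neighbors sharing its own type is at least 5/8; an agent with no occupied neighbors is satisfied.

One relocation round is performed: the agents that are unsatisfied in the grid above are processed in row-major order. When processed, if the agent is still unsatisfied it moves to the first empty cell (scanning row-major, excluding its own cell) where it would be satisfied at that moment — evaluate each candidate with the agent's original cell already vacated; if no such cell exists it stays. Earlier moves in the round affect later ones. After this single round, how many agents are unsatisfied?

5

Initially unsatisfied (in order): (1,1), (1,3), (2,3), (4,2), (4,3).
  (1,1): no empty cell satisfies it; stays.
  (1,3) → (3,3).
  (2,3): no empty cell satisfies it; stays.
  (4,2): no empty cell satisfies it; stays.
  (4,3): no empty cell satisfies it; stays.
Resulting grid:
Q P .
P P Q
P P P
Q Q P
Q Q .
Unsatisfied now: (1,1), (1,2), (2,3), (4,2), (4,3).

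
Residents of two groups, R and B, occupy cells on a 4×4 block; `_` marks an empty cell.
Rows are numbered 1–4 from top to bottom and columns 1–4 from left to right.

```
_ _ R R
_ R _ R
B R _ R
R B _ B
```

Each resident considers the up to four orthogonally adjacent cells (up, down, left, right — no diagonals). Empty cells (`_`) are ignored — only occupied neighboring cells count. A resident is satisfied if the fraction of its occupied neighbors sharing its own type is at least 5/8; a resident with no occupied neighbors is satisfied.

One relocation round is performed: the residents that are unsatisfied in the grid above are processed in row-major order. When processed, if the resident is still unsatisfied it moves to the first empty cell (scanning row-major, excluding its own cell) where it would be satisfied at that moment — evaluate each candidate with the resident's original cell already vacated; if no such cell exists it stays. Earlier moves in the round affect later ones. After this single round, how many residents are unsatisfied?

1

Initially unsatisfied (in order): (3,1), (3,2), (3,4), (4,1), (4,2), (4,4).
  (3,1) → (1,1).
  (3,2) → (1,2).
  (3,4) → (2,3).
  (4,1) → (3,1).
  (4,2): now satisfied by earlier moves; stays.
  (4,4): now satisfied by earlier moves; stays.
Resulting grid:
B R R R
_ R R R
R _ _ _
_ B _ B
Unsatisfied now: (1,1).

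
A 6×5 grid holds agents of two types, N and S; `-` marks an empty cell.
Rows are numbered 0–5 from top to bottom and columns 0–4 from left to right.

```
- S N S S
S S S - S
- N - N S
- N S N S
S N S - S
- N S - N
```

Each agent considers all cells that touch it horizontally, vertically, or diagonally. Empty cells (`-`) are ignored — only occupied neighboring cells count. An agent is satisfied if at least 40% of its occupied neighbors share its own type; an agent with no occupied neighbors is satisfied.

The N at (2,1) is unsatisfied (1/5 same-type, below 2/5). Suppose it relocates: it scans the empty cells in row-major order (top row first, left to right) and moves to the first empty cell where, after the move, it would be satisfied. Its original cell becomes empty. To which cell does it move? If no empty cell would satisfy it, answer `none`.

Vacating (2,1). Empty cells in order:
  (0,0): 0/3 same-type → still unsatisfied.
  (1,3): 2/7 same-type → still unsatisfied.
  (2,0): 1/3 same-type → still unsatisfied.
  (2,2): 3/6 same-type → satisfied — stop here.

(2,2)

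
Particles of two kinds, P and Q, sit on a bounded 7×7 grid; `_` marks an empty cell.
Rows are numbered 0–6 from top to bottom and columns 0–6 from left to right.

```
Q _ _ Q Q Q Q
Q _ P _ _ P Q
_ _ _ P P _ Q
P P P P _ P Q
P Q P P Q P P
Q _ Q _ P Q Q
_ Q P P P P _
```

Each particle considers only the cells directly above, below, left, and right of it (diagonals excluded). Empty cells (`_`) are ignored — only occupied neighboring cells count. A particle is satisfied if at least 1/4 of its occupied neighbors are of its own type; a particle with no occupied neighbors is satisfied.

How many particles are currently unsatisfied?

6

Row 0: (0,0)Q 1/1 ok · (0,3)Q 1/1 ok · (0,4)Q 2/2 ok · (0,5)Q 2/3 ok · (0,6)Q 2/2 ok
Row 1: (1,0)Q 1/1 ok · (1,2)P 0/0 ok · (1,5)P 0/2 unhappy · (1,6)Q 2/3 ok
Row 2: (2,3)P 2/2 ok · (2,4)P 1/1 ok · (2,6)Q 2/2 ok
Row 3: (3,0)P 2/2 ok · (3,1)P 2/3 ok · (3,2)P 3/3 ok · (3,3)P 3/3 ok · (3,5)P 1/2 ok · (3,6)Q 1/3 ok
Row 4: (4,0)P 1/3 ok · (4,1)Q 0/3 unhappy · (4,2)P 2/4 ok · (4,3)P 2/3 ok · (4,4)Q 0/3 unhappy · (4,5)P 2/4 ok · (4,6)P 1/3 ok
Row 5: (5,0)Q 0/1 unhappy · (5,2)Q 0/2 unhappy · (5,4)P 1/3 ok · (5,5)Q 1/4 ok · (5,6)Q 1/2 ok
Row 6: (6,1)Q 0/1 unhappy · (6,2)P 1/3 ok · (6,3)P 2/2 ok · (6,4)P 3/3 ok · (6,5)P 1/2 ok
Unsatisfied: (1,5), (4,1), (4,4), (5,0), (5,2), (6,1) — 6 in total.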